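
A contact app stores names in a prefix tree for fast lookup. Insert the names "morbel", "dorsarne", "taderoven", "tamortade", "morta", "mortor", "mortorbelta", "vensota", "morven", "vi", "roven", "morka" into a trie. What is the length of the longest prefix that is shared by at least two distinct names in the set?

Equivalently: take the maximum, over all pairs, of their longest common prefix length.
e.g. "mortor" and "mortorbelta" share the prefix "mortor" of length 6; no pair shares a longer one.
Longest shared-prefix length: 6

6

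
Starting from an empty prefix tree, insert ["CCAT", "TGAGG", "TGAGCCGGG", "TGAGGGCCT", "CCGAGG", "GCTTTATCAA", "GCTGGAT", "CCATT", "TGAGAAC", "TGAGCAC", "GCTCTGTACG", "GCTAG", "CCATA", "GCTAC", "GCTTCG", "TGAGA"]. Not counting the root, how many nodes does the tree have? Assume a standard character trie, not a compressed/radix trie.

55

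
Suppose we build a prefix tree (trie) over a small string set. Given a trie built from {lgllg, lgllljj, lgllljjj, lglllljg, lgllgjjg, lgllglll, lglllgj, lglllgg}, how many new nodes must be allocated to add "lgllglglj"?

Walking "lgllglglj" from the root, the first 6 characters ("lgllgl") follow existing edges; "g" is the first miss.
New nodes needed: |"lgllglglj"| − 6 = 9 − 6 = 3.

3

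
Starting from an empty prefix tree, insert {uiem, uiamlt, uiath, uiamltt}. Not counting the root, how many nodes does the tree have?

11

Trace insertions, counting only characters that open a new branch:
  "uiem" → 4 new (u, i, e, m)
  "uiamlt" → prefix "ui" already present; 4 new (a, m, l, t)
  "uiath" → prefix "uia" already present; 2 new (t, h)
  "uiamltt" → prefix "uiamlt" already present; 1 new (t)
Total nodes = 4 + 4 + 2 + 1 = 11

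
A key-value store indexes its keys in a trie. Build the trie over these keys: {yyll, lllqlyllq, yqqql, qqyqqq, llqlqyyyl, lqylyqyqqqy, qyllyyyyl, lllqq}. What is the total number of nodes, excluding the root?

49

Count nodes per top-level branch (shared prefixes stored once):
  'l'-branch (lllqlyllq, lllqq, llqlqyyyl, lqylyqyqqqy): 27 nodes
  'q'-branch (qqyqqq, qyllyyyyl): 14 nodes
  'y'-branch (yqqql, yyll): 8 nodes
Sum: 49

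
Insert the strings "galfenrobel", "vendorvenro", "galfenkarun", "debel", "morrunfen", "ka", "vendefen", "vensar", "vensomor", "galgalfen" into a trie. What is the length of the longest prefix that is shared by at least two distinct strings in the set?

The deepest shared node is where two words last agree before diverging.
e.g. "galfenkarun" and "galfenrobel" share the prefix "galfen" of length 6; no pair shares a longer one.
Longest shared-prefix length: 6

6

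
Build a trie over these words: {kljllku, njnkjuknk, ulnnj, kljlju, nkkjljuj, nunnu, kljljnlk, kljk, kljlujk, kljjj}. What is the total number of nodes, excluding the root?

For each word, the new-node count is its length minus the longest prefix already in the trie:
  "kljllku" → 7 new (k, l, j, l, l, k, u)
  "njnkjuknk" → 9 new (n, j, n, k, j, u, k, n, k)
  "ulnnj" → 5 new (u, l, n, n, j)
  "kljlju" → prefix "kljl" already present; 2 new (j, u)
  "nkkjljuj" → prefix "n" already present; 7 new (k, k, j, l, j, u, j)
  "nunnu" → prefix "n" already present; 4 new (u, n, n, u)
  "kljljnlk" → prefix "kljlj" already present; 3 new (n, l, k)
  "kljk" → prefix "klj" already present; 1 new (k)
  "kljlujk" → prefix "kljl" already present; 3 new (u, j, k)
  "kljjj" → prefix "klj" already present; 2 new (j, j)
Total nodes = 7 + 9 + 5 + 2 + 7 + 4 + 3 + 1 + 3 + 2 = 43

43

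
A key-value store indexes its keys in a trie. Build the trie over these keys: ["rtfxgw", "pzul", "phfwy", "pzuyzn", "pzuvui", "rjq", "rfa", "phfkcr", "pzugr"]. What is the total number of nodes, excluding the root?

Count nodes per top-level branch (shared prefixes stored once):
  'p'-branch (phfkcr, phfwy, pzugr, pzul, pzuvui, pzuyzn): 19 nodes
  'r'-branch (rfa, rjq, rtfxgw): 10 nodes
Sum: 29

29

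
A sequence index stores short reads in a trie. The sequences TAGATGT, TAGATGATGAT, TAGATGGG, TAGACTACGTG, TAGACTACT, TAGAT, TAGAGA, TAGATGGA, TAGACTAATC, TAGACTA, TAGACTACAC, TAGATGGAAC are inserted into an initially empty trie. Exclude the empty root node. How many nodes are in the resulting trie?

Trie structure (* marks end of a word):
(root)
└─ T
   └─ A
      └─ G
         └─ A
            ├─ C
            │  └─ T
            │     └─ A *
            │        ├─ A
            │        │  └─ T
            │        │     └─ C *
            │        └─ C
            │           ├─ A
            │           │  └─ C *
            │           ├─ G
            │           │  └─ T
            │           │     └─ G *
            │           └─ T *
            ├─ G
            │  └─ A *
            └─ T *
               └─ G
                  ├─ A
                  │  └─ T
                  │     └─ G
                  │        └─ A
                  │           └─ T *
                  ├─ G
                  │  ├─ A *
                  │  │  └─ A
                  │  │     └─ C *
                  │  └─ G *
                  └─ T *
Counting every labelled node above: 32.

32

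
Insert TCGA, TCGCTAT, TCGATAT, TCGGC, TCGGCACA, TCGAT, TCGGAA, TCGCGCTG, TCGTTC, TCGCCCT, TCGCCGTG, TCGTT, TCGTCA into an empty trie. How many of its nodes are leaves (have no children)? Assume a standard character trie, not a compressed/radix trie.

9

Leaves are exactly the stored words that no other stored word extends.
Those words: "TCGATAT", "TCGCCCT", "TCGCCGTG", "TCGCGCTG", "TCGCTAT", "TCGGAA", "TCGGCACA", "TCGTCA", "TCGTTC"
Leaf count: 9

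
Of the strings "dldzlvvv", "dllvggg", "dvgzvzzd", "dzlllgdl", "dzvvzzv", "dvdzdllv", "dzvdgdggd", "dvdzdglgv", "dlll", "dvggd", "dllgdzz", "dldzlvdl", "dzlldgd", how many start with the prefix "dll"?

3

Filter for entries beginning with "dll":
Matches: "dllgdzz", "dlll", "dllvggg"
Count: 3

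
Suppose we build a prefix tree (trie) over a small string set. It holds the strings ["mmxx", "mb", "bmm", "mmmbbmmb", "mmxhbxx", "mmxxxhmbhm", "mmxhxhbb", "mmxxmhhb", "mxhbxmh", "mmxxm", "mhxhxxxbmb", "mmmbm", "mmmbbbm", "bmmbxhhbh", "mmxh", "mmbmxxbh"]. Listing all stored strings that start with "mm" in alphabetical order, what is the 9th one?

mmxxm

Words with prefix "mm", in lexicographic order: "mmbmxxbh", "mmmbbbm", "mmmbbmmb", "mmmbm", "mmxh", "mmxhbxx", "mmxhxhbb", "mmxx", "mmxxm", "mmxxmhhb", "mmxxxhmbhm"
The 9th is mmxxm.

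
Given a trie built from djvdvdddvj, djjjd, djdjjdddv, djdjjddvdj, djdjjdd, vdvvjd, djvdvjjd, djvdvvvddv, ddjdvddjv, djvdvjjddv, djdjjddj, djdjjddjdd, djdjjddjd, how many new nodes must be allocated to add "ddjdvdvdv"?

3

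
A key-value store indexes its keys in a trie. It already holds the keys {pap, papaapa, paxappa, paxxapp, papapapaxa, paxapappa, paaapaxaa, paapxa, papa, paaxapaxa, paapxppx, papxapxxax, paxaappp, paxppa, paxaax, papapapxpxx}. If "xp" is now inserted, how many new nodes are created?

"xp" shares no prefix with any stored word, so all 2 characters open new nodes.
2 − 0 = 2 new nodes.

2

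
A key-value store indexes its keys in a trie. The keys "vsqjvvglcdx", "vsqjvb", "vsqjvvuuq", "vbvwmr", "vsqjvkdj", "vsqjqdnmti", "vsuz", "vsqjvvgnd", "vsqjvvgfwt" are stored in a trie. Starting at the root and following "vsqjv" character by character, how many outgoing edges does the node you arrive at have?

Walk "vsqjv" from the root, arriving at one node.
Characters that immediately follow "vsqjv" among the stored strings: {b, k, v}.
That node has 3 child edges.

3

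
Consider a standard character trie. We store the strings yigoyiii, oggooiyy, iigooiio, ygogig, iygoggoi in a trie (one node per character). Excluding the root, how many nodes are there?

Insert word by word; a character creates a node only if that edge doesn't already exist:
  "yigoyiii" → 8 new (y, i, g, o, y, i, i, i)
  "oggooiyy" → 8 new (o, g, g, o, o, i, y, y)
  "iigooiio" → 8 new (i, i, g, o, o, i, i, o)
  "ygogig" → prefix "y" already present; 5 new (g, o, g, i, g)
  "iygoggoi" → prefix "i" already present; 7 new (y, g, o, g, g, o, i)
Total nodes = 8 + 8 + 8 + 5 + 7 = 36

36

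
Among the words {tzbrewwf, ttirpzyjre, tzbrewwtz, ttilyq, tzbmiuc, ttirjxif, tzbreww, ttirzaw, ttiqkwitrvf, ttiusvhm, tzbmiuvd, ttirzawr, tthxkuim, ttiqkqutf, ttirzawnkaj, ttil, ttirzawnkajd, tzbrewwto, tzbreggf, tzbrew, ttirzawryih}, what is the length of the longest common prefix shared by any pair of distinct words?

11

The deepest shared node is where two words last agree before diverging.
"ttirzawnkaj" and "ttirzawnkajd" agree on "ttirzawnkaj" (11 characters) before diverging; nothing deeper is shared.
Longest shared-prefix length: 11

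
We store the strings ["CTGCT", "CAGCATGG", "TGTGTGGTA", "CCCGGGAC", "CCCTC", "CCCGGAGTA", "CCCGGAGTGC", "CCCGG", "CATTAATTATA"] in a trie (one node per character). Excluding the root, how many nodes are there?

45

Trace insertions, counting only characters that open a new branch:
  "CTGCT" → 5 new (C, T, G, C, T)
  "CAGCATGG" → prefix "C" already present; 7 new (A, G, C, A, T, G, G)
  "TGTGTGGTA" → 9 new (T, G, T, G, T, G, G, T, A)
  "CCCGGGAC" → prefix "C" already present; 7 new (C, C, G, G, G, A, C)
  "CCCTC" → prefix "CCC" already present; 2 new (T, C)
  "CCCGGAGTA" → prefix "CCCGG" already present; 4 new (A, G, T, A)
  "CCCGGAGTGC" → prefix "CCCGGAGT" already present; 2 new (G, C)
  "CCCGG" → prefix "CCCGG" already present; 0 new (none)
  "CATTAATTATA" → prefix "CA" already present; 9 new (T, T, A, A, T, T, A, T, A)
Total nodes = 5 + 7 + 9 + 7 + 2 + 4 + 2 + 0 + 9 = 45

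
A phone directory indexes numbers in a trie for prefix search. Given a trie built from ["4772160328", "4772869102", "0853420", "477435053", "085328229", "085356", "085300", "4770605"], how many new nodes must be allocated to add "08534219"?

2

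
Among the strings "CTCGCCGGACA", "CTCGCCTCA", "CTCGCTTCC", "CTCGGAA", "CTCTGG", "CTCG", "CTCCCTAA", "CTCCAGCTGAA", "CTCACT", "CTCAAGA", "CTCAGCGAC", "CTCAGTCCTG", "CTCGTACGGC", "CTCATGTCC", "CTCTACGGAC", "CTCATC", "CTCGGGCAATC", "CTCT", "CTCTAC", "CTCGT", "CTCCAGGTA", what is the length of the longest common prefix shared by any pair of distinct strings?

The deepest shared node is where two words last agree before diverging.
"CTCCAGCTGAA" and "CTCCAGGTA" agree on "CTCCAG" (6 characters) before diverging; nothing deeper is shared.
Longest shared-prefix length: 6

6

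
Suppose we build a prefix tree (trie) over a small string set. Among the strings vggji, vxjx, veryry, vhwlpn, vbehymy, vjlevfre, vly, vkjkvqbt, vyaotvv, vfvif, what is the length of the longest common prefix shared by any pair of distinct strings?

1

Equivalently: take the maximum, over all pairs, of their longest common prefix length.
e.g. "vbehymy" and "veryry" share the prefix "v" of length 1; no pair shares a longer one.
Longest shared-prefix length: 1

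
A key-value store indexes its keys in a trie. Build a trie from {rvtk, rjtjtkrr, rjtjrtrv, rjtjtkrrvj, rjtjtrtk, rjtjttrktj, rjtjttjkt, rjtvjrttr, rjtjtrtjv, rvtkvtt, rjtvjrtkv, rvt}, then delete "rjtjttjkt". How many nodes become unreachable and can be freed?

Walk "rjtjttjkt" from the leaf back toward the root, removing each node that no remaining word uses.
The suffix "jkt" (3 nodes) is used only by "rjtjttjkt"; the node for "rjtjtt" still has the child "r", so pruning stops there.
Nodes removed: 3

3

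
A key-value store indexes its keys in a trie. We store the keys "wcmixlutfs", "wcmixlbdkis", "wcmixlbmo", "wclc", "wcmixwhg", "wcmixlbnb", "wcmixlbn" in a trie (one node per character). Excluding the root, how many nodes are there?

Trace insertions, counting only characters that open a new branch:
  "wcmixlutfs" → 10 new (w, c, m, i, x, l, u, t, f, s)
  "wcmixlbdkis" → prefix "wcmixl" already present; 5 new (b, d, k, i, s)
  "wcmixlbmo" → prefix "wcmixlb" already present; 2 new (m, o)
  "wclc" → prefix "wc" already present; 2 new (l, c)
  "wcmixwhg" → prefix "wcmix" already present; 3 new (w, h, g)
  "wcmixlbnb" → prefix "wcmixlb" already present; 2 new (n, b)
  "wcmixlbn" → prefix "wcmixlbn" already present; 0 new (none)
Total nodes = 10 + 5 + 2 + 2 + 3 + 2 + 0 = 24

24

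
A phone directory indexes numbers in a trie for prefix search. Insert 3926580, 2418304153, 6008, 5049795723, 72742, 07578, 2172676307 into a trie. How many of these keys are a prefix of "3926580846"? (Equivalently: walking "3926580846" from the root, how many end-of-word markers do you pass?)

1

Traverse "3926580846" character by character; count nodes along the way that are marked as word ends.
Prefixes of the query that are stored words: "3926580"
Count: 1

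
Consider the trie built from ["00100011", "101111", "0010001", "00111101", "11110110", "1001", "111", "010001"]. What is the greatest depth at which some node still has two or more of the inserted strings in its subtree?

The deepest shared node is where two words last agree before diverging.
e.g. "0010001" and "00100011" share the prefix "0010001" of length 7; no pair shares a longer one.
Longest shared-prefix length: 7

7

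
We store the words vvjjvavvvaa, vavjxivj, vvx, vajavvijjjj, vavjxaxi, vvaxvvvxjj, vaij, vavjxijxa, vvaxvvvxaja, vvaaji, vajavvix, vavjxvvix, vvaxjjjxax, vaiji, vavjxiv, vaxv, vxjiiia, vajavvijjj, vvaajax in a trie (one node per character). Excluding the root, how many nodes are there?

72

Count nodes per top-level branch (shared prefixes stored once):
  'v'-branch (vaij, vaiji, vajavvijjj, vajavvijjjj, vajavvix, vavjxaxi, vavjxijxa, vavjxiv, vavjxivj, vavjxvvix, vaxv, vvaajax, vvaaji, vvaxjjjxax, vvaxvvvxaja, vvaxvvvxjj, vvjjvavvvaa, vvx, vxjiiia): 72 nodes
Sum: 72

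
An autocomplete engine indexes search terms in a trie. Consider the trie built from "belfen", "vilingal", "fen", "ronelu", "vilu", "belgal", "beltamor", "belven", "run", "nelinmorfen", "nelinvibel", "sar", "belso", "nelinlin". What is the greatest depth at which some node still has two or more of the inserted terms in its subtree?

5

Equivalently: take the maximum, over all pairs, of their longest common prefix length.
"nelinlin" and "nelinmorfen" agree on "nelin" (5 characters) before diverging; nothing deeper is shared.
Longest shared-prefix length: 5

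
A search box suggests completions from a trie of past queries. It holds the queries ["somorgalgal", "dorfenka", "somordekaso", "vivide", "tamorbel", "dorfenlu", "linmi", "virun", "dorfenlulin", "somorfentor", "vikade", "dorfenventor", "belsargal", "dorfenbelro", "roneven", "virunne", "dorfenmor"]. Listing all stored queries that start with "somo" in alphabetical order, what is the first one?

somordekaso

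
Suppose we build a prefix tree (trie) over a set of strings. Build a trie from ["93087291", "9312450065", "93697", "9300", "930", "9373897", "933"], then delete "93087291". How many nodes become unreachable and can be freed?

5

After clearing the end-marker at "93087291", prune upward until reaching a node still needed by another word.
The suffix "87291" (5 nodes) is used only by "93087291"; the node for "930" still has the child "0", so pruning stops there.
Nodes removed: 5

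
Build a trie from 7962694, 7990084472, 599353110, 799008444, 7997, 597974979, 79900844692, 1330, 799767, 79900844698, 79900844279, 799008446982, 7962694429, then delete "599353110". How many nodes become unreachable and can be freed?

7

After clearing the end-marker at "599353110", prune upward until reaching a node still needed by another word.
The suffix "9353110" (7 nodes) is used only by "599353110"; the node for "59" still has the child "7", so pruning stops there.
Nodes removed: 7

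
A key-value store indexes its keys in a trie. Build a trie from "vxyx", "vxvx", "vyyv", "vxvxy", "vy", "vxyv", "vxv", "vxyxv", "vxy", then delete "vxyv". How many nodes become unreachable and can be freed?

1

After clearing the end-marker at "vxyv", prune upward until reaching a node still needed by another word.
The suffix "v" (1 node) is used only by "vxyv"; the node for "vxy" still has the child "x", so pruning stops there.
Nodes removed: 1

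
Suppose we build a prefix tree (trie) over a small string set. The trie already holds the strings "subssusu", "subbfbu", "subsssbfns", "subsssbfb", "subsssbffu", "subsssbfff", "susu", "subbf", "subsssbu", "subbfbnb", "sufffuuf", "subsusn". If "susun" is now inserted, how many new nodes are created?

1

Walking "susun" from the root, the first 4 characters ("susu") follow existing edges; "n" is the first miss.
So 5 − 4 = 1 new nodes.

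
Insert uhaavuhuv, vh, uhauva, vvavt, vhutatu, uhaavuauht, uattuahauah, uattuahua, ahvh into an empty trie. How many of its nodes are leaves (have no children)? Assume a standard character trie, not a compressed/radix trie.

A leaf is a node with no children — equivalently, the end of a word that is not a proper prefix of any other stored word.
Those words: "ahvh", "uattuahauah", "uattuahua", "uhaavuauht", "uhaavuhuv", "uhauva", "vhutatu", "vvavt"
Leaf count: 8

8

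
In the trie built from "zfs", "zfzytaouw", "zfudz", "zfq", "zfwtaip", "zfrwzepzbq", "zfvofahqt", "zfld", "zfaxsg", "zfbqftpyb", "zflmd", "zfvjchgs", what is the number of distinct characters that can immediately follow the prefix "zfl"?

2

Follow the path "zfl" to its node, then look at its outgoing edges.
Characters that immediately follow "zfl" among the stored strings: {d, m}.
That node has 2 child edges.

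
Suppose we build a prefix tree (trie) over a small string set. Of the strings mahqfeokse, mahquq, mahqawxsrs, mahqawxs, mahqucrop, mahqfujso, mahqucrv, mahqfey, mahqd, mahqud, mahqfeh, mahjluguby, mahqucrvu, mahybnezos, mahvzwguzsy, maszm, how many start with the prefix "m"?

Traverse to the node for "m", then collect every word in that subtree.
Words under "m": mahjluguby, mahqawxs, mahqawxsrs, mahqd, mahqfeh, mahqfeokse, mahqfey, mahqfujso, mahqucrop, mahqucrv, mahqucrvu, mahqud, mahquq, mahvzwguzsy, mahybnezos, maszm
Count: 16

16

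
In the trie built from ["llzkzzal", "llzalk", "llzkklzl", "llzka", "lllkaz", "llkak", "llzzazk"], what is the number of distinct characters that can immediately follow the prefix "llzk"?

3

Follow the path "llzk" to its node, then look at its outgoing edges.
Distinct next characters after "llzk": a, k, z.
That node has 3 child edges.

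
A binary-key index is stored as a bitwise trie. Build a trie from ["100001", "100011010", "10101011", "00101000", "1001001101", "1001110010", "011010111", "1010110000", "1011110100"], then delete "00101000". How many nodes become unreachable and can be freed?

A node on "00101000"'s path can go only if nothing else ends at it or branches off below it.
The suffix "0101000" (7 nodes) is used only by "00101000"; the node for "0" still has the child "1", so pruning stops there.
Nodes removed: 7

7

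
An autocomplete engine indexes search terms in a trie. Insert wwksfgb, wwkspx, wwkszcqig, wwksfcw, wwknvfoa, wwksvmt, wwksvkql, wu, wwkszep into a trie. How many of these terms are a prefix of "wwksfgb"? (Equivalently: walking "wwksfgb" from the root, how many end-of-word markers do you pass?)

Traverse "wwksfgb" character by character; count nodes along the way that are marked as word ends.
Prefixes of the query that are stored words: "wwksfgb"
Count: 1

1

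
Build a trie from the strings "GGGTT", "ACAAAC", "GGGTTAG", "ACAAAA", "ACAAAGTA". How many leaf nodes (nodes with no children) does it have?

4

A leaf is a node with no children — equivalently, the end of a word that is not a proper prefix of any other stored word.
Those words: "ACAAAA", "ACAAAC", "ACAAAGTA", "GGGTTAG"
Leaf count: 4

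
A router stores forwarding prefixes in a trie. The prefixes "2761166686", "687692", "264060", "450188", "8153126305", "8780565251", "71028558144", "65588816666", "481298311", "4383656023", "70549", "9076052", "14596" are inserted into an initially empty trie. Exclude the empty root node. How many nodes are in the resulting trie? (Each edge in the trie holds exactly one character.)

Count nodes per top-level branch (shared prefixes stored once):
  '1'-branch (14596): 5 nodes
  '2'-branch (264060, 2761166686): 15 nodes
  '4'-branch (4383656023, 450188, 481298311): 23 nodes
  '6'-branch (65588816666, 687692): 16 nodes
  '7'-branch (70549, 71028558144): 15 nodes
  '8'-branch (8153126305, 8780565251): 19 nodes
  '9'-branch (9076052): 7 nodes
Sum: 100

100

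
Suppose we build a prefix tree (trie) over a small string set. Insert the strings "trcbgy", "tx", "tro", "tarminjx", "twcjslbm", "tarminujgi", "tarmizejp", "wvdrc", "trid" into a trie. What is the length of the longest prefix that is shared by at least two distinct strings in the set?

6

Equivalently: take the maximum, over all pairs, of their longest common prefix length.
e.g. "tarminjx" and "tarminujgi" share the prefix "tarmin" of length 6; no pair shares a longer one.
Longest shared-prefix length: 6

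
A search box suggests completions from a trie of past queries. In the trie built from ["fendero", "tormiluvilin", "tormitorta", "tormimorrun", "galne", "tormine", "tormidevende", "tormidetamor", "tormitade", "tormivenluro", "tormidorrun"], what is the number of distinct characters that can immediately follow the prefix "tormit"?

2

Follow the path "tormit" to its node, then look at its outgoing edges.
Distinct next characters after "tormit": a, o.
That node has 2 child edges.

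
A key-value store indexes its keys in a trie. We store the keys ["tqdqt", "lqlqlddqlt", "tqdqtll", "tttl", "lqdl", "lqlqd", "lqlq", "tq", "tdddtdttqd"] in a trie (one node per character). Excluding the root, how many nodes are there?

Trie structure (* marks end of a word):
(root)
├─ l
│  └─ q
│     ├─ d
│     │  └─ l *
│     └─ l
│        └─ q *
│           ├─ d *
│           └─ l
│              └─ d
│                 └─ d
│                    └─ q
│                       └─ l
│                          └─ t *
└─ t
   ├─ d
   │  └─ d
   │     └─ d
   │        └─ t
   │           └─ d
   │              └─ t
   │                 └─ t
   │                    └─ q
   │                       └─ d *
   ├─ q *
   │  └─ d
   │     └─ q
   │        └─ t *
   │           └─ l
   │              └─ l *
   └─ t
      └─ t
         └─ l *
Counting every labelled node above: 32.

32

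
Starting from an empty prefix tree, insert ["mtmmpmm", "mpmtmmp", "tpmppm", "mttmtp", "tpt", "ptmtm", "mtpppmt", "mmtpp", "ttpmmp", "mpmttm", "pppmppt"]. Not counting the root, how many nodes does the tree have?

Trace insertions, counting only characters that open a new branch:
  "mtmmpmm" → 7 new (m, t, m, m, p, m, m)
  "mpmtmmp" → prefix "m" already present; 6 new (p, m, t, m, m, p)
  "tpmppm" → 6 new (t, p, m, p, p, m)
  "mttmtp" → prefix "mt" already present; 4 new (t, m, t, p)
  "tpt" → prefix "tp" already present; 1 new (t)
  "ptmtm" → 5 new (p, t, m, t, m)
  "mtpppmt" → prefix "mt" already present; 5 new (p, p, p, m, t)
  "mmtpp" → prefix "m" already present; 4 new (m, t, p, p)
  "ttpmmp" → prefix "t" already present; 5 new (t, p, m, m, p)
  "mpmttm" → prefix "mpmt" already present; 2 new (t, m)
  "pppmppt" → prefix "p" already present; 6 new (p, p, m, p, p, t)
Total nodes = 7 + 6 + 6 + 4 + 1 + 5 + 5 + 4 + 5 + 2 + 6 = 51

51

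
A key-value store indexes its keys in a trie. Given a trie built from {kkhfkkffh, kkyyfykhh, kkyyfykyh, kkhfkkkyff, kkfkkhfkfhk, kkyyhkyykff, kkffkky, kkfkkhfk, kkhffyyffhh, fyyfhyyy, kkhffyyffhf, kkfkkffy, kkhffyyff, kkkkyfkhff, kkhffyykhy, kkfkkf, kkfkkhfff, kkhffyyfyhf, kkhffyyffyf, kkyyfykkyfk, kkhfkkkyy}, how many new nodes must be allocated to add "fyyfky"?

2

The longest prefix of "fyyfky" already in the trie is "fyyf" (length 4).
So 6 − 4 = 2 new nodes.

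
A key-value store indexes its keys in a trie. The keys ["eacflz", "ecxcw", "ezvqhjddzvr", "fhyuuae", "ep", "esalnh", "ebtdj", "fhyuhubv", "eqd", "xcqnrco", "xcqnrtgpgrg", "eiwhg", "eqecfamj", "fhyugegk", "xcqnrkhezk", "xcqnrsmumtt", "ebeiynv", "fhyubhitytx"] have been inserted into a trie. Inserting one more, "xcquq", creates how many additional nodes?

2

Walking "xcquq" from the root, the first 3 characters ("xcq") follow existing edges; "u" is the first miss.
New nodes needed: |"xcquq"| − 3 = 5 − 3 = 2.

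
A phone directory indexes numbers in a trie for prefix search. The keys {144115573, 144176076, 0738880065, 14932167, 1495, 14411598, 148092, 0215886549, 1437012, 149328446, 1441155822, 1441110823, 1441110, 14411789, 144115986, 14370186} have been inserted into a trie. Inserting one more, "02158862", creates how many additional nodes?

1

"0215886" is already a path in the trie; the remaining "2" must be added.
New nodes needed: |"02158862"| − 7 = 8 − 7 = 1.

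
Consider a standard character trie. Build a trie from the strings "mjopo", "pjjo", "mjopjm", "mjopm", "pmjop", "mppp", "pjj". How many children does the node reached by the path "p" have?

Follow the path "p" to its node, then look at its outgoing edges.
Distinct next characters after "p": j, m.
That node has 2 child edges.

2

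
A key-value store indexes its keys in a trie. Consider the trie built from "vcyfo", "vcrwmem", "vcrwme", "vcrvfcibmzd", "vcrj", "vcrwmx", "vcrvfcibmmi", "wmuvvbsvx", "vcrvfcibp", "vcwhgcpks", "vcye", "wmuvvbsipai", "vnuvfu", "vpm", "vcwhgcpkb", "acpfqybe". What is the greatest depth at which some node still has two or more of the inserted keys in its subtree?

The deepest shared node is where two words last agree before diverging.
"vcrvfcibmmi" and "vcrvfcibmzd" agree on "vcrvfcibm" (9 characters) before diverging; nothing deeper is shared.
Longest shared-prefix length: 9

9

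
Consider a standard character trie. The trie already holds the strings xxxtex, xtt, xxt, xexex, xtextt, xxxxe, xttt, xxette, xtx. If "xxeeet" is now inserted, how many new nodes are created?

The longest prefix of "xxeeet" already in the trie is "xxe" (length 3).
So 6 − 3 = 3 new nodes.

3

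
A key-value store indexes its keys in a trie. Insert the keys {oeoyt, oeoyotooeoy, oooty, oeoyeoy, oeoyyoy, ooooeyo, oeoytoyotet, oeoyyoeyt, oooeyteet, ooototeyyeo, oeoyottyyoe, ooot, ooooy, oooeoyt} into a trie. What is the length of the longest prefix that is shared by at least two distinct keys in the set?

6

The deepest shared node is where two words last agree before diverging.
e.g. "oeoyotooeoy" and "oeoyottyyoe" share the prefix "oeoyot" of length 6; no pair shares a longer one.
Longest shared-prefix length: 6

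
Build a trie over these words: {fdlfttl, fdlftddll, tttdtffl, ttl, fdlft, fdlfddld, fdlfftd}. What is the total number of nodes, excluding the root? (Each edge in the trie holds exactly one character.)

27

Count nodes per top-level branch (shared prefixes stored once):
  'f'-branch (fdlfddld, fdlfftd, fdlft, fdlftddll, fdlfttl): 18 nodes
  't'-branch (ttl, tttdtffl): 9 nodes
Sum: 27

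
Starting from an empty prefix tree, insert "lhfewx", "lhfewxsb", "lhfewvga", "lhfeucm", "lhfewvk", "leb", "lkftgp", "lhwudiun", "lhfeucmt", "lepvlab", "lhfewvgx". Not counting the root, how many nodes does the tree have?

Trie structure (* marks end of a word):
(root)
└─ l
   ├─ e
   │  ├─ b *
   │  └─ p
   │     └─ v
   │        └─ l
   │           └─ a
   │              └─ b *
   ├─ h
   │  ├─ f
   │  │  └─ e
   │  │     ├─ u
   │  │     │  └─ c
   │  │     │     └─ m *
   │  │     │        └─ t *
   │  │     └─ w
   │  │        ├─ v
   │  │        │  ├─ g
   │  │        │  │  ├─ a *
   │  │        │  │  └─ x *
   │  │        │  └─ k *
   │  │        └─ x *
   │  │           └─ s
   │  │              └─ b *
   │  └─ w
   │     └─ u
   │        └─ d
   │           └─ i
   │              └─ u
   │                 └─ n *
   └─ k
      └─ f
         └─ t
            └─ g
               └─ p *
Counting every labelled node above: 35.

35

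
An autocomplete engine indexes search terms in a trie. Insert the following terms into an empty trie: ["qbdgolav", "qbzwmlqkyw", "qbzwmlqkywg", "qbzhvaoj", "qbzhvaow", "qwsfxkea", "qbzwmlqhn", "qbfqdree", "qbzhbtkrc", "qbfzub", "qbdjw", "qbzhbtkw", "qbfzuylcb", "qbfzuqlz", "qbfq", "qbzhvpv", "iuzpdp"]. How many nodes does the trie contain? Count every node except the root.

64

For each word, the new-node count is its length minus the longest prefix already in the trie:
  "qbdgolav" → 8 new (q, b, d, g, o, l, a, v)
  "qbzwmlqkyw" → prefix "qb" already present; 8 new (z, w, m, l, q, k, y, w)
  "qbzwmlqkywg" → prefix "qbzwmlqkyw" already present; 1 new (g)
  "qbzhvaoj" → prefix "qbz" already present; 5 new (h, v, a, o, j)
  "qbzhvaow" → prefix "qbzhvao" already present; 1 new (w)
  "qwsfxkea" → prefix "q" already present; 7 new (w, s, f, x, k, e, a)
  "qbzwmlqhn" → prefix "qbzwmlq" already present; 2 new (h, n)
  "qbfqdree" → prefix "qb" already present; 6 new (f, q, d, r, e, e)
  "qbzhbtkrc" → prefix "qbzh" already present; 5 new (b, t, k, r, c)
  "qbfzub" → prefix "qbf" already present; 3 new (z, u, b)
  "qbdjw" → prefix "qbd" already present; 2 new (j, w)
  "qbzhbtkw" → prefix "qbzhbtk" already present; 1 new (w)
  "qbfzuylcb" → prefix "qbfzu" already present; 4 new (y, l, c, b)
  "qbfzuqlz" → prefix "qbfzu" already present; 3 new (q, l, z)
  "qbfq" → prefix "qbfq" already present; 0 new (none)
  "qbzhvpv" → prefix "qbzhv" already present; 2 new (p, v)
  "iuzpdp" → 6 new (i, u, z, p, d, p)
Total nodes = 8 + 8 + 1 + 5 + 1 + 7 + 2 + 6 + 5 + 3 + 2 + 1 + 4 + 3 + 0 + 2 + 6 = 64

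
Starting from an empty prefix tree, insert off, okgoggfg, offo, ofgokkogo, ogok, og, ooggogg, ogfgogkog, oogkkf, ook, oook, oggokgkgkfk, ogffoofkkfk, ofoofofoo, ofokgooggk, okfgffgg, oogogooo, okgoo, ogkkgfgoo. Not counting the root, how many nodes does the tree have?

Count nodes per top-level branch (shared prefixes stored once):
  'o'-branch (off, offo, ofgokkogo, ofokgooggk, ofoofofoo, og, ogffoofkkfk, ogfgogkog, oggokgkgkfk, ogkkgfgoo, ogok, okfgffgg, okgoggfg, okgoo, ooggogg, oogkkf, oogogooo, ook, oook): 90 nodes
Sum: 90

90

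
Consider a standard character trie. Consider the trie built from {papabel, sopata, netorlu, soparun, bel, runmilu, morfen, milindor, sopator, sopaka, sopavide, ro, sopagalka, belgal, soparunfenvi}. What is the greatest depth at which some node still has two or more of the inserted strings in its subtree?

Equivalently: take the maximum, over all pairs, of their longest common prefix length.
"soparun" and "soparunfenvi" agree on "soparun" (7 characters) before diverging; nothing deeper is shared.
Longest shared-prefix length: 7

7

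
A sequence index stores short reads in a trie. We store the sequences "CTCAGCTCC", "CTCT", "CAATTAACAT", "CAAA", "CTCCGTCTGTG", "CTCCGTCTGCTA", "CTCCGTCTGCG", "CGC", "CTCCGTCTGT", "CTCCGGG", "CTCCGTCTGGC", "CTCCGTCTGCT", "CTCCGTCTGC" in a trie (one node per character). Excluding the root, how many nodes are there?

38

Trace insertions, counting only characters that open a new branch:
  "CTCAGCTCC" → 9 new (C, T, C, A, G, C, T, C, C)
  "CTCT" → prefix "CTC" already present; 1 new (T)
  "CAATTAACAT" → prefix "C" already present; 9 new (A, A, T, T, A, A, C, A, T)
  "CAAA" → prefix "CAA" already present; 1 new (A)
  "CTCCGTCTGTG" → prefix "CTC" already present; 8 new (C, G, T, C, T, G, T, G)
  "CTCCGTCTGCTA" → prefix "CTCCGTCTG" already present; 3 new (C, T, A)
  "CTCCGTCTGCG" → prefix "CTCCGTCTGC" already present; 1 new (G)
  "CGC" → prefix "C" already present; 2 new (G, C)
  "CTCCGTCTGT" → prefix "CTCCGTCTGT" already present; 0 new (none)
  "CTCCGGG" → prefix "CTCCG" already present; 2 new (G, G)
  "CTCCGTCTGGC" → prefix "CTCCGTCTG" already present; 2 new (G, C)
  "CTCCGTCTGCT" → prefix "CTCCGTCTGCT" already present; 0 new (none)
  "CTCCGTCTGC" → prefix "CTCCGTCTGC" already present; 0 new (none)
Total nodes = 9 + 1 + 9 + 1 + 8 + 3 + 1 + 2 + 0 + 2 + 2 + 0 + 0 = 38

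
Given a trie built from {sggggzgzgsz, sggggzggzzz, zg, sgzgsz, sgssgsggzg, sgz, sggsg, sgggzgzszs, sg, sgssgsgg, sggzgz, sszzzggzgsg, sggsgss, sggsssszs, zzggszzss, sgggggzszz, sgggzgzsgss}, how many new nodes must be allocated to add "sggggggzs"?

3

The longest prefix of "sggggggzs" already in the trie is "sggggg" (length 6).
Each of the 3 remaining characters creates one node.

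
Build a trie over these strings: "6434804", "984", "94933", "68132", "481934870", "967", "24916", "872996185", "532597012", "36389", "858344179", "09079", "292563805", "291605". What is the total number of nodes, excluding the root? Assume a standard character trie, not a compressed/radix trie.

82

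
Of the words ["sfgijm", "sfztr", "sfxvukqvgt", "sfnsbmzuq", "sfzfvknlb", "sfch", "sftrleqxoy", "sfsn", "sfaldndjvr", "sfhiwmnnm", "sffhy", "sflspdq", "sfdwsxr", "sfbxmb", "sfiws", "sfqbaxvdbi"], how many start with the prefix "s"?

16

Walk to "s"; the words in its subtree are exactly those with that prefix.
Words under "s": sfaldndjvr, sfbxmb, sfch, sfdwsxr, sffhy, sfgijm, sfhiwmnnm, sfiws, sflspdq, sfnsbmzuq, sfqbaxvdbi, sfsn, sftrleqxoy, sfxvukqvgt, sfzfvknlb, sfztr
Count: 16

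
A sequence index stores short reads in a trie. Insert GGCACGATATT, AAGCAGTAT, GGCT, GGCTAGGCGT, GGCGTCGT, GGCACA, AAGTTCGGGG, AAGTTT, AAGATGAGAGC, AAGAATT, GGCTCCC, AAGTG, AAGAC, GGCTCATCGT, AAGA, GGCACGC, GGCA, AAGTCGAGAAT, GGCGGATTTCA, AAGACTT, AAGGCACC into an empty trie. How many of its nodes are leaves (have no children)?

17

A leaf is a node with no children — equivalently, the end of a word that is not a proper prefix of any other stored word.
Those words: "AAGAATT", "AAGACTT", "AAGATGAGAGC", "AAGCAGTAT", "AAGGCACC", "AAGTCGAGAAT", "AAGTG", "AAGTTCGGGG", "AAGTTT", "GGCACA", "GGCACGATATT", "GGCACGC", "GGCGGATTTCA", "GGCGTCGT", "GGCTAGGCGT", "GGCTCATCGT", "GGCTCCC"
Leaf count: 17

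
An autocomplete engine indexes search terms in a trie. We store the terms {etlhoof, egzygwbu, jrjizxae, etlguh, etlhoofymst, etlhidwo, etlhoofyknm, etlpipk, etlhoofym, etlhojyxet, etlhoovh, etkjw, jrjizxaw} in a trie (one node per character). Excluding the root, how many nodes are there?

For each word, the new-node count is its length minus the longest prefix already in the trie:
  "etlhoof" → 7 new (e, t, l, h, o, o, f)
  "egzygwbu" → prefix "e" already present; 7 new (g, z, y, g, w, b, u)
  "jrjizxae" → 8 new (j, r, j, i, z, x, a, e)
  "etlguh" → prefix "etl" already present; 3 new (g, u, h)
  "etlhoofymst" → prefix "etlhoof" already present; 4 new (y, m, s, t)
  "etlhidwo" → prefix "etlh" already present; 4 new (i, d, w, o)
  "etlhoofyknm" → prefix "etlhoofy" already present; 3 new (k, n, m)
  "etlpipk" → prefix "etl" already present; 4 new (p, i, p, k)
  "etlhoofym" → prefix "etlhoofym" already present; 0 new (none)
  "etlhojyxet" → prefix "etlho" already present; 5 new (j, y, x, e, t)
  "etlhoovh" → prefix "etlhoo" already present; 2 new (v, h)
  "etkjw" → prefix "et" already present; 3 new (k, j, w)
  "jrjizxaw" → prefix "jrjizxa" already present; 1 new (w)
Total nodes = 7 + 7 + 8 + 3 + 4 + 4 + 3 + 4 + 0 + 5 + 2 + 3 + 1 = 51

51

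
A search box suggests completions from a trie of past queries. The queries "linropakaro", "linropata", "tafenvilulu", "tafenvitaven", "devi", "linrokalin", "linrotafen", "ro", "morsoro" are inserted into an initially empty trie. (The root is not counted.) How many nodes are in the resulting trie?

52

Count nodes per top-level branch (shared prefixes stored once):
  'd'-branch (devi): 4 nodes
  'l'-branch (linrokalin, linropakaro, linropata, linrotafen): 23 nodes
  'm'-branch (morsoro): 7 nodes
  'r'-branch (ro): 2 nodes
  't'-branch (tafenvilulu, tafenvitaven): 16 nodes
Sum: 52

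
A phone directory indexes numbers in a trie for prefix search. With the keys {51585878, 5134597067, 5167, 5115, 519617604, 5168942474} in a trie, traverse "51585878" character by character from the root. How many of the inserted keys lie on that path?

1

Walk "51585878" from the root; an end-of-word marker is hit whenever a stored word is a prefix of "51585878".
Prefixes of the query that are stored words: "51585878"
Count: 1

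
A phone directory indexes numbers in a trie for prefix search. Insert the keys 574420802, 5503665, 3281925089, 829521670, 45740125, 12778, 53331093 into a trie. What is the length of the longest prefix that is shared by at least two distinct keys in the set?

1

Equivalently: take the maximum, over all pairs, of their longest common prefix length.
e.g. "53331093" and "5503665" share the prefix "5" of length 1; no pair shares a longer one.
Longest shared-prefix length: 1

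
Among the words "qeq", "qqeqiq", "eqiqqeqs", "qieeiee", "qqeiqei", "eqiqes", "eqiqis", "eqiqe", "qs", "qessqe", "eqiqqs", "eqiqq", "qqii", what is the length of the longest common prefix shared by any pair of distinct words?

The deepest shared node is where two words last agree before diverging.
"eqiqe" and "eqiqes" agree on "eqiqe" (5 characters) before diverging; nothing deeper is shared.
Longest shared-prefix length: 5

5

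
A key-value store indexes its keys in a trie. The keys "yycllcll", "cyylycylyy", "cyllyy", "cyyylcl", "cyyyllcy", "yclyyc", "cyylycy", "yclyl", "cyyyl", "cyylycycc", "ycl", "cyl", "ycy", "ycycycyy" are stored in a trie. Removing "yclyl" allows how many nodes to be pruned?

1

Walk "yclyl" from the leaf back toward the root, removing each node that no remaining word uses.
The suffix "l" (1 node) is used only by "yclyl"; the node for "ycly" still has the child "y", so pruning stops there.
Nodes removed: 1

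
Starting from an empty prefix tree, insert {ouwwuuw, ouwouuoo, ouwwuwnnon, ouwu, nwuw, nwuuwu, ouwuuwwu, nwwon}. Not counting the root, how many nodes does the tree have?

32

Trace insertions, counting only characters that open a new branch:
  "ouwwuuw" → 7 new (o, u, w, w, u, u, w)
  "ouwouuoo" → prefix "ouw" already present; 5 new (o, u, u, o, o)
  "ouwwuwnnon" → prefix "ouwwu" already present; 5 new (w, n, n, o, n)
  "ouwu" → prefix "ouw" already present; 1 new (u)
  "nwuw" → 4 new (n, w, u, w)
  "nwuuwu" → prefix "nwu" already present; 3 new (u, w, u)
  "ouwuuwwu" → prefix "ouwu" already present; 4 new (u, w, w, u)
  "nwwon" → prefix "nw" already present; 3 new (w, o, n)
Total nodes = 7 + 5 + 5 + 1 + 4 + 3 + 4 + 3 = 32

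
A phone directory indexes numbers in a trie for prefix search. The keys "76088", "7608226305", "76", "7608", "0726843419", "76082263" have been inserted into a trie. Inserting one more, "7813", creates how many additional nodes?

"7" is already a path in the trie; the remaining "813" must be added.
Each of the 3 remaining characters creates one node.

3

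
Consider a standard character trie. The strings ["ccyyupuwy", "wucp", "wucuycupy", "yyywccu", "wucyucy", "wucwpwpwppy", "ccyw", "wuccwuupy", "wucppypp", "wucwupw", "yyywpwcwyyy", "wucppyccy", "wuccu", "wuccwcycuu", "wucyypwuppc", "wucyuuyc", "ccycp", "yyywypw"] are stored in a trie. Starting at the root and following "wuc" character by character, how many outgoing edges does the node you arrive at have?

Walk "wuc" from the root, arriving at one node.
Characters that immediately follow "wuc" among the stored strings: {c, p, u, w, y}.
That node has 5 child edges.

5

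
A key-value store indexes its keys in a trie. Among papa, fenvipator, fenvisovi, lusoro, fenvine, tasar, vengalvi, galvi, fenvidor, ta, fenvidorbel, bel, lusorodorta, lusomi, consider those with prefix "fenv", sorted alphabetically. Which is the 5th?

fenvisovi

Words with prefix "fenv", in lexicographic order: "fenvidor", "fenvidorbel", "fenvine", "fenvipator", "fenvisovi"
Position 5: fenvisovi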